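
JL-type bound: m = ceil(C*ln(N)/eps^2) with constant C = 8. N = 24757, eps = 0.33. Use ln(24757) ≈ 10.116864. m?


ln(24757) ≈ 10.116864.
eps^2 = 0.33^2 = 0.1089.
C*ln(N)/eps^2 ≈ 8*10.116864/0.1089 ≈ 743.204.
m = ceil(743.204) = 744.

744


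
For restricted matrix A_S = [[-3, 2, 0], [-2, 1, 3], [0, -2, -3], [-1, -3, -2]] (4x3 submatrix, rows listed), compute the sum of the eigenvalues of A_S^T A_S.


Sum of eigenvalues of A_S^T A_S = trace(A_S^T A_S) = sum of squared column norms of A_S.
A_S^T A_S diagonal: [14, 18, 22].
trace = 14 + 18 + 22 = 54.

54


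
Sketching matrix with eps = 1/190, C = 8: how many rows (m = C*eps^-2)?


1/eps = 190.
(1/eps)^2 = 36100.
m = 8*36100 = 288800.

288800


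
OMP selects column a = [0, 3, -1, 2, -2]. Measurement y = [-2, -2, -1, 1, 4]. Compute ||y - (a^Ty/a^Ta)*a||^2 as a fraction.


a^T a = 18.
a^T y = -11.
coeff = -11/18 = -11/18.
||r||^2 = 347/18.

347/18


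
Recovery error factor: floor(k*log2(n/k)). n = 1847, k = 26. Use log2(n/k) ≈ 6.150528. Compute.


log2(n/k) = log2(1847/26) ≈ 6.150528.
k*log2(n/k) ≈ 26*6.150528 = 159.913728.
floor(159.913728) = 159.

159


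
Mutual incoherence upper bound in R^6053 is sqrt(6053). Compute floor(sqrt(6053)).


77^2 = 5929 <= 6053 < 6084 = 78^2, so 77 <= sqrt(6053) < 78.
floor(sqrt(6053)) = 77.

77


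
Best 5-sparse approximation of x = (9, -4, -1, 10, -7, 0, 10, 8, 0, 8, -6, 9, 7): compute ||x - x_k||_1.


Sorted |x_i| descending: [10, 10, 9, 9, 8, 8, 7, 7, 6, 4, 1, 0, 0]
Keep top 5: [10, 10, 9, 9, 8]
Tail entries: [8, 7, 7, 6, 4, 1, 0, 0]
L1 error = sum of tail = 33.

33


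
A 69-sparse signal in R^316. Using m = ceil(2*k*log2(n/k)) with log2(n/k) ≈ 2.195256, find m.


log2(n/k) = log2(316/69) ≈ 2.195256.
2*k*log2(n/k) ≈ 2*69*2.195256 = 302.945328.
m = ceil(302.945328) = 303.

303


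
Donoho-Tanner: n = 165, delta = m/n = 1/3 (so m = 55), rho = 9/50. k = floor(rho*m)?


m = 1/3*165 = 55.
rho = 9/50.
rho*m = 9/50*55 = 9.9.
k = floor(9.9) = 9.

9


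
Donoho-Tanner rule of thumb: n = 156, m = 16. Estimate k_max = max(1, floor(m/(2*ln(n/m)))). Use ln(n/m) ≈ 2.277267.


n/m = 156/16 = 39/4.
ln(n/m) ≈ 2.277267.
2*ln(n/m) ≈ 4.554534.
m/(2*ln(n/m)) ≈ 16/4.554534 ≈ 3.513.
floor = 3.
k_max = max(1, 3) = 3.

3


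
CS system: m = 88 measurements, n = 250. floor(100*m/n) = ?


100*m/n = 100*88/250 ≈ 35.2.
floor = 35.

35


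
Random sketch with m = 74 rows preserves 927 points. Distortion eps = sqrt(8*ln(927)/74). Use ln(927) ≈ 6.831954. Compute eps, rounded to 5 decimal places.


ln(927) ≈ 6.831954.
8*ln(N)/m ≈ 8*6.831954/74 ≈ 0.73858962.
eps = sqrt(0.73858962) ≈ 0.8594124 ≈ 0.85941.

0.85941


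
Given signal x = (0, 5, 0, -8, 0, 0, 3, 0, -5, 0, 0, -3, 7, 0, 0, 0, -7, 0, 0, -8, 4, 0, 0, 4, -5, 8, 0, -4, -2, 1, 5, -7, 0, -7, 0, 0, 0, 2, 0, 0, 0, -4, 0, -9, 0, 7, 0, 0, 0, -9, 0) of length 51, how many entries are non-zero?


Non-zero positions: [1, 3, 6, 8, 11, 12, 16, 19, 20, 23, 24, 25, 27, 28, 29, 30, 31, 33, 37, 41, 43, 45, 49].
Sparsity = 23.

23


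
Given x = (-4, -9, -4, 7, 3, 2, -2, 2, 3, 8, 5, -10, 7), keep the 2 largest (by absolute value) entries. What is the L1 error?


Sorted |x_i| descending: [10, 9, 8, 7, 7, 5, 4, 4, 3, 3, 2, 2, 2]
Keep top 2: [10, 9]
Tail entries: [8, 7, 7, 5, 4, 4, 3, 3, 2, 2, 2]
L1 error = sum of tail = 47.

47


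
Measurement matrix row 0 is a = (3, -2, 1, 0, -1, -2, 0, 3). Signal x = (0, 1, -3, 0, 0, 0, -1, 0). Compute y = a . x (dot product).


Non-zero terms: ['-2*1', '1*-3', '0*-1']
Products: [-2, -3, 0]
y = sum = -5.

-5


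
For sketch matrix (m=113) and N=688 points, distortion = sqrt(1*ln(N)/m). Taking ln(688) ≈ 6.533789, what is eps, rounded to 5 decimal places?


ln(688) ≈ 6.533789.
1*ln(N)/m ≈ 1*6.533789/113 ≈ 0.05782114.
eps = sqrt(0.05782114) ≈ 0.2404603 ≈ 0.24046.

0.24046


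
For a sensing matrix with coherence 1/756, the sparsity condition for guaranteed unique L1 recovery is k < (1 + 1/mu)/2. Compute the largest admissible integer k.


1/mu = 756.
1 + 1/mu = 757.
(1 + 1/mu)/2 = 378.5 is not an integer, so k_max = floor(378.5) = 378.

378


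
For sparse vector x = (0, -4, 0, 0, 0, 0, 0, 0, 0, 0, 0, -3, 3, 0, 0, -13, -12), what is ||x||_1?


Non-zero entries: [(1, -4), (11, -3), (12, 3), (15, -13), (16, -12)]
Absolute values: [4, 3, 3, 13, 12]
||x||_1 = sum = 35.

35


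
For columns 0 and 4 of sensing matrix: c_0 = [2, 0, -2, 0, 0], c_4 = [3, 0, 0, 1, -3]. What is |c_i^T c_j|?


Inner product: 2*3 + 0*0 + -2*0 + 0*1 + 0*-3
Products: [6, 0, 0, 0, 0]
Sum = 6.
|dot| = 6.

6


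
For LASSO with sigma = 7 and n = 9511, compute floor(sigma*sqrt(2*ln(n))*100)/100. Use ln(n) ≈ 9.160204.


ln(9511) ≈ 9.160204.
2*ln(n) ≈ 18.320408.
sqrt(2*ln(n)) ≈ sqrt(18.320408) ≈ 4.280235.
lambda ≈ 7*4.280235 = 29.961645.
floor(lambda*100)/100 = 29.96.

29.96


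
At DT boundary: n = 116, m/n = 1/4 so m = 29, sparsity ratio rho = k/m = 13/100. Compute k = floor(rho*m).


m = 1/4*116 = 29.
rho = 13/100.
rho*m = 13/100*29 = 3.77.
k = floor(3.77) = 3.

3


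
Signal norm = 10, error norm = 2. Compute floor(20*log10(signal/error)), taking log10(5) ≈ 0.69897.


||x||/||e|| = 10/2 = 5.
log10(5) ≈ 0.69897.
20*log10(||x||/||e||) ≈ 20*0.69897 = 13.9794.
floor(13.9794) = 13.

13


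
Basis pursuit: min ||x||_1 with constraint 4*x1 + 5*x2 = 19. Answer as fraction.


Axis intercepts:
  x1 = 19/4, x2 = 0: L1 = 19/4
  x1 = 0, x2 = 19/5: L1 = 19/5
x* = (0, 19/5)
||x*||_1 = 19/5.

19/5


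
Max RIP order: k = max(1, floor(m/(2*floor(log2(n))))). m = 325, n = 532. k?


floor(log2(532)) = 9.
2*9 = 18.
m/(2*floor(log2(n))) = 325/18 ≈ 18.0556.
floor = 18.
k = max(1, 18) = 18.

18


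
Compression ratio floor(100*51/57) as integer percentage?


100*m/n = 100*51/57 ≈ 89.4737.
floor = 89.

89


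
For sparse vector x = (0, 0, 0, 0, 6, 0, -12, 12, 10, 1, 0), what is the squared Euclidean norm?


Non-zero entries: [(4, 6), (6, -12), (7, 12), (8, 10), (9, 1)]
Squares: [36, 144, 144, 100, 1]
||x||_2^2 = sum = 425.

425


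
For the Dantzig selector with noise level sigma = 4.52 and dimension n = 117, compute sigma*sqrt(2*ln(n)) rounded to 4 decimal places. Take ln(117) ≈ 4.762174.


ln(117) ≈ 4.762174.
2*ln(n) ≈ 9.524348.
sqrt(2*ln(n)) ≈ sqrt(9.524348) ≈ 3.086154.
threshold ≈ 4.52*3.086154 = 13.94941608 ≈ 13.9494.

13.9494


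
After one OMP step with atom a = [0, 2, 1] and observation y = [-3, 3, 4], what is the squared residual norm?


a^T a = 5.
a^T y = 10.
coeff = 10/5 = 2.
||r||^2 = 14.

14


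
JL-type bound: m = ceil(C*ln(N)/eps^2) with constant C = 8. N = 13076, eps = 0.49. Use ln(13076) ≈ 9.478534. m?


ln(13076) ≈ 9.478534.
eps^2 = 0.49^2 = 0.2401.
C*ln(N)/eps^2 ≈ 8*9.478534/0.2401 ≈ 315.8195.
m = ceil(315.8195) = 316.

316


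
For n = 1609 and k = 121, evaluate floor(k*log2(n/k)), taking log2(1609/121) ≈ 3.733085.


log2(n/k) = log2(1609/121) ≈ 3.733085.
k*log2(n/k) ≈ 121*3.733085 = 451.703285.
floor(451.703285) = 451.

451


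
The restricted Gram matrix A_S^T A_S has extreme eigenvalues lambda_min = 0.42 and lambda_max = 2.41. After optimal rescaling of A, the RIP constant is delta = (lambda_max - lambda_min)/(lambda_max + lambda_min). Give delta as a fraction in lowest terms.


lambda_max - lambda_min = 2.41 - 0.42 = 1.99.
lambda_max + lambda_min = 2.41 + 0.42 = 2.83.
delta = 1.99/2.83 = 199/283.

199/283


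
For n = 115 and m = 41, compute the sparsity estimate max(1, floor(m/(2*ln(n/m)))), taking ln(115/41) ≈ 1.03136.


n/m = 115/41.
ln(n/m) ≈ 1.03136.
2*ln(n/m) ≈ 2.06272.
m/(2*ln(n/m)) ≈ 41/2.06272 ≈ 19.8767.
floor = 19.
k_max = max(1, 19) = 19.

19


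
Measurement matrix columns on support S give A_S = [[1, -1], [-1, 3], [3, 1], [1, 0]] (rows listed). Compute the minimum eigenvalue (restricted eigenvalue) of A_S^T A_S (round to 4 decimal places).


A_S^T A_S = [[12, -1], [-1, 11]].
trace = 23.
det = 131.
disc = trace^2 - 4*det = 529 - 4*131 = 5.
sqrt(5) ≈ 2.236068.
lam_min = (23 - sqrt(5))/2 ≈ (23 - 2.236068)/2 = 10.381966 ≈ 10.3820.

10.3820


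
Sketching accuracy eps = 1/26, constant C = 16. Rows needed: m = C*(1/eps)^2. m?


1/eps = 26.
(1/eps)^2 = 676.
m = 16*676 = 10816.

10816


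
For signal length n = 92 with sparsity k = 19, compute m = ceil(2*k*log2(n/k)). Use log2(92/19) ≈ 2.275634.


log2(n/k) = log2(92/19) ≈ 2.275634.
2*k*log2(n/k) ≈ 2*19*2.275634 = 86.474092.
m = ceil(86.474092) = 87.

87


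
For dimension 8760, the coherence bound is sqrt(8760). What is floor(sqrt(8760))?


93^2 = 8649 <= 8760 < 8836 = 94^2, so 93 <= sqrt(8760) < 94.
floor(sqrt(8760)) = 93.

93


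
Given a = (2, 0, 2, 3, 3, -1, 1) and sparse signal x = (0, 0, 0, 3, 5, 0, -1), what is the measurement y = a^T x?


Non-zero terms: ['3*3', '3*5', '1*-1']
Products: [9, 15, -1]
y = sum = 23.

23


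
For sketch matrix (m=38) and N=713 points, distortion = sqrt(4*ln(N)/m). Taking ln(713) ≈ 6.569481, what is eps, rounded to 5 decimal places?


ln(713) ≈ 6.569481.
4*ln(N)/m ≈ 4*6.569481/38 ≈ 0.69152432.
eps = sqrt(0.69152432) ≈ 0.8315794 ≈ 0.83158.

0.83158


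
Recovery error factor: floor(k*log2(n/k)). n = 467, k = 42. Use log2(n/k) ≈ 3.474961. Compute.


log2(n/k) = log2(467/42) ≈ 3.474961.
k*log2(n/k) ≈ 42*3.474961 = 145.948362.
floor(145.948362) = 145.

145


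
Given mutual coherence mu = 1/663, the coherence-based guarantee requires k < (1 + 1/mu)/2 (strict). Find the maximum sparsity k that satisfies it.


1/mu = 663.
1 + 1/mu = 664.
(1 + 1/mu)/2 = 332 is an integer and the inequality is strict, so k_max = 332 - 1 = 331.

331


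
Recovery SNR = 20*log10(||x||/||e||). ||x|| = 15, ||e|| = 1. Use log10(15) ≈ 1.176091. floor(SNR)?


||x||/||e|| = 15/1 = 15.
log10(15) ≈ 1.176091.
20*log10(||x||/||e||) ≈ 20*1.176091 = 23.52182.
floor(23.52182) = 23.

23


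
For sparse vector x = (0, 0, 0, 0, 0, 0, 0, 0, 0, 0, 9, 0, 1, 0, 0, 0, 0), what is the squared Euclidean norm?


Non-zero entries: [(10, 9), (12, 1)]
Squares: [81, 1]
||x||_2^2 = sum = 82.

82


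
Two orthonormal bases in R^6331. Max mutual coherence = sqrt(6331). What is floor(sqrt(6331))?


79^2 = 6241 <= 6331 < 6400 = 80^2, so 79 <= sqrt(6331) < 80.
floor(sqrt(6331)) = 79.

79


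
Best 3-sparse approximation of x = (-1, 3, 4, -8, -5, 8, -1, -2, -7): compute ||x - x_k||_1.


Sorted |x_i| descending: [8, 8, 7, 5, 4, 3, 2, 1, 1]
Keep top 3: [8, 8, 7]
Tail entries: [5, 4, 3, 2, 1, 1]
L1 error = sum of tail = 16.

16


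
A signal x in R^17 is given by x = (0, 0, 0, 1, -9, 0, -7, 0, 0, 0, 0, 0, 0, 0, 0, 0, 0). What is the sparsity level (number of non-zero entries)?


Non-zero positions: [3, 4, 6].
Sparsity = 3.

3


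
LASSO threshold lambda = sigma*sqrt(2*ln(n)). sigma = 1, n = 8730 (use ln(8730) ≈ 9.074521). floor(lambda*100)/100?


ln(8730) ≈ 9.074521.
2*ln(n) ≈ 18.149042.
sqrt(2*ln(n)) ≈ sqrt(18.149042) ≈ 4.260169.
lambda ≈ 1*4.260169 = 4.260169.
floor(lambda*100)/100 = 4.26.

4.26


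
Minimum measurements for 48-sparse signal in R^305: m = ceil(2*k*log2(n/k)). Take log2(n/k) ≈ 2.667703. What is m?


log2(n/k) = log2(305/48) ≈ 2.667703.
2*k*log2(n/k) ≈ 2*48*2.667703 = 256.099488.
m = ceil(256.099488) = 257.

257


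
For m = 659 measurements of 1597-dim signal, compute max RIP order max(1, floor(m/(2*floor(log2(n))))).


floor(log2(1597)) = 10.
2*10 = 20.
m/(2*floor(log2(n))) = 659/20 ≈ 32.95.
floor = 32.
k = max(1, 32) = 32.

32


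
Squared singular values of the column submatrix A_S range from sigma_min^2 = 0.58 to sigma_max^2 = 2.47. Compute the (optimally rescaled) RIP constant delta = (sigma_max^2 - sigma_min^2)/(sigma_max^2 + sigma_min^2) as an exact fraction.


lambda_max - lambda_min = 2.47 - 0.58 = 1.89.
lambda_max + lambda_min = 2.47 + 0.58 = 3.05.
delta = 1.89/3.05 = 189/305.

189/305


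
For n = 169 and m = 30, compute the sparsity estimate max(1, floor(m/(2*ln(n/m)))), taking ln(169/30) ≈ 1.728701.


n/m = 169/30.
ln(n/m) ≈ 1.728701.
2*ln(n/m) ≈ 3.457402.
m/(2*ln(n/m)) ≈ 30/3.457402 ≈ 8.677.
floor = 8.
k_max = max(1, 8) = 8.

8


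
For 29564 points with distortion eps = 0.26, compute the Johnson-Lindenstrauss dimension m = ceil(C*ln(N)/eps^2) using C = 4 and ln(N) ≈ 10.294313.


ln(29564) ≈ 10.294313.
eps^2 = 0.26^2 = 0.0676.
C*ln(N)/eps^2 ≈ 4*10.294313/0.0676 ≈ 609.1309.
m = ceil(609.1309) = 610.

610


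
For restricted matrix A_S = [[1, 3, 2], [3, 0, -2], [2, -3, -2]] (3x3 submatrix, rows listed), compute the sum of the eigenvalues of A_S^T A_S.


Sum of eigenvalues of A_S^T A_S = trace(A_S^T A_S) = sum of squared column norms of A_S.
A_S^T A_S diagonal: [14, 18, 12].
trace = 14 + 18 + 12 = 44.

44


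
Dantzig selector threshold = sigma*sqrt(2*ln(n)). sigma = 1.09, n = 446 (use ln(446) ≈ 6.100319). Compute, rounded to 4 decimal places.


ln(446) ≈ 6.100319.
2*ln(n) ≈ 12.200638.
sqrt(2*ln(n)) ≈ sqrt(12.200638) ≈ 3.492941.
threshold ≈ 1.09*3.492941 = 3.80730569 ≈ 3.8073.

3.8073


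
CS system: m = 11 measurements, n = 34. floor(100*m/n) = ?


100*m/n = 100*11/34 ≈ 32.3529.
floor = 32.

32


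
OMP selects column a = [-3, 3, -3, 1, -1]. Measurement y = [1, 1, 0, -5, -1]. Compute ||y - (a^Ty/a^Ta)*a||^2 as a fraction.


a^T a = 29.
a^T y = -4.
coeff = -4/29 = -4/29.
||r||^2 = 796/29.

796/29


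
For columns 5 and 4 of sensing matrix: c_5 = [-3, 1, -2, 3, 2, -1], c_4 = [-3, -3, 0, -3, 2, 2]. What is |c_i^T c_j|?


Inner product: -3*-3 + 1*-3 + -2*0 + 3*-3 + 2*2 + -1*2
Products: [9, -3, 0, -9, 4, -2]
Sum = -1.
|dot| = 1.

1


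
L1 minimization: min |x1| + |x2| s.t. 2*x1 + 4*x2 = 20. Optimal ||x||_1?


Axis intercepts:
  x1 = 10, x2 = 0: L1 = 10
  x1 = 0, x2 = 5: L1 = 5
x* = (0, 5)
||x*||_1 = 5.

5


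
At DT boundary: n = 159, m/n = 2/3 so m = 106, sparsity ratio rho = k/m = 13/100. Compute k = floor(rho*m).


m = 2/3*159 = 106.
rho = 13/100.
rho*m = 13/100*106 = 13.78.
k = floor(13.78) = 13.

13


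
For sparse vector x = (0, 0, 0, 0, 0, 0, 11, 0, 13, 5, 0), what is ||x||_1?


Non-zero entries: [(6, 11), (8, 13), (9, 5)]
Absolute values: [11, 13, 5]
||x||_1 = sum = 29.

29


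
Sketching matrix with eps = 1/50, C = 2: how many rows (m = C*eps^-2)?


1/eps = 50.
(1/eps)^2 = 2500.
m = 2*2500 = 5000.

5000


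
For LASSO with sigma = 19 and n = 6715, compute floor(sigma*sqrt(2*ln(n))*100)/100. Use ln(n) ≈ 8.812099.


ln(6715) ≈ 8.812099.
2*ln(n) ≈ 17.624198.
sqrt(2*ln(n)) ≈ sqrt(17.624198) ≈ 4.198118.
lambda ≈ 19*4.198118 = 79.764242.
floor(lambda*100)/100 = 79.76.

79.76


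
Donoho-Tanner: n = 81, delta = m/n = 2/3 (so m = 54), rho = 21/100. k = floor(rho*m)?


m = 2/3*81 = 54.
rho = 21/100.
rho*m = 21/100*54 = 11.34.
k = floor(11.34) = 11.

11


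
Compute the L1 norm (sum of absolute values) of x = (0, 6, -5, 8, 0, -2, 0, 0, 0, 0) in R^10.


Non-zero entries: [(1, 6), (2, -5), (3, 8), (5, -2)]
Absolute values: [6, 5, 8, 2]
||x||_1 = sum = 21.

21


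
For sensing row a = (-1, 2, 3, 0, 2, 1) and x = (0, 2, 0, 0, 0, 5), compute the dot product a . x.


Non-zero terms: ['2*2', '1*5']
Products: [4, 5]
y = sum = 9.

9


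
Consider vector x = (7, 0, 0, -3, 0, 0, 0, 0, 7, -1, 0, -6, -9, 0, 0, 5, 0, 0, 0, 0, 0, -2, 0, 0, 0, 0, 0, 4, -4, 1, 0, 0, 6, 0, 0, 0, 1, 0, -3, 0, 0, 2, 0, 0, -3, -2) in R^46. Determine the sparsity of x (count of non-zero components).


Non-zero positions: [0, 3, 8, 9, 11, 12, 15, 21, 27, 28, 29, 32, 36, 38, 41, 44, 45].
Sparsity = 17.

17


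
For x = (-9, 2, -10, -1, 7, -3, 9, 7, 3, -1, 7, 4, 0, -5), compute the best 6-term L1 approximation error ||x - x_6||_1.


Sorted |x_i| descending: [10, 9, 9, 7, 7, 7, 5, 4, 3, 3, 2, 1, 1, 0]
Keep top 6: [10, 9, 9, 7, 7, 7]
Tail entries: [5, 4, 3, 3, 2, 1, 1, 0]
L1 error = sum of tail = 19.

19


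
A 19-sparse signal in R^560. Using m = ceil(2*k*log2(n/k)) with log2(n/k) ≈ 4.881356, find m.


log2(n/k) = log2(560/19) ≈ 4.881356.
2*k*log2(n/k) ≈ 2*19*4.881356 = 185.491528.
m = ceil(185.491528) = 186.

186


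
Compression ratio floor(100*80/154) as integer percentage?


100*m/n = 100*80/154 ≈ 51.9481.
floor = 51.

51


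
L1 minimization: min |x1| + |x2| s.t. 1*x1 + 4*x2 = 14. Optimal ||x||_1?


Axis intercepts:
  x1 = 14, x2 = 0: L1 = 14
  x1 = 0, x2 = 7/2: L1 = 7/2
x* = (0, 7/2)
||x*||_1 = 7/2.

7/2


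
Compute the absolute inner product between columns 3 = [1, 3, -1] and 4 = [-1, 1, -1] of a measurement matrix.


Inner product: 1*-1 + 3*1 + -1*-1
Products: [-1, 3, 1]
Sum = 3.
|dot| = 3.

3


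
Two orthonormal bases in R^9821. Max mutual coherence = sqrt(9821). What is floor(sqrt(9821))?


99^2 = 9801 <= 9821 < 10000 = 100^2, so 99 <= sqrt(9821) < 100.
floor(sqrt(9821)) = 99.

99


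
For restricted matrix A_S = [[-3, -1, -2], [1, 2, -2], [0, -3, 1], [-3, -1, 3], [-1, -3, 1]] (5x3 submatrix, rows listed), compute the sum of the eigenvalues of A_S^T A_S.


Sum of eigenvalues of A_S^T A_S = trace(A_S^T A_S) = sum of squared column norms of A_S.
A_S^T A_S diagonal: [20, 24, 19].
trace = 20 + 24 + 19 = 63.

63


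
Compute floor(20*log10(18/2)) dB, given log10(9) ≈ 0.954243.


||x||/||e|| = 18/2 = 9.
log10(9) ≈ 0.954243.
20*log10(||x||/||e||) ≈ 20*0.954243 = 19.08486.
floor(19.08486) = 19.

19


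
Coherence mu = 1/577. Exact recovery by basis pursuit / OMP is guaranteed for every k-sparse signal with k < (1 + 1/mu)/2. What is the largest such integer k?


1/mu = 577.
1 + 1/mu = 578.
(1 + 1/mu)/2 = 289 is an integer and the inequality is strict, so k_max = 289 - 1 = 288.

288


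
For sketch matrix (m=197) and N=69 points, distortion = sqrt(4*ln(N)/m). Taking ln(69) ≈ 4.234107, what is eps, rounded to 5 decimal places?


ln(69) ≈ 4.234107.
4*ln(N)/m ≈ 4*4.234107/197 ≈ 0.08597172.
eps = sqrt(0.08597172) ≈ 0.2932093 ≈ 0.29321.

0.29321


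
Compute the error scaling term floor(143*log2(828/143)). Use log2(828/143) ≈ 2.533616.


log2(n/k) = log2(828/143) ≈ 2.533616.
k*log2(n/k) ≈ 143*2.533616 = 362.307088.
floor(362.307088) = 362.

362


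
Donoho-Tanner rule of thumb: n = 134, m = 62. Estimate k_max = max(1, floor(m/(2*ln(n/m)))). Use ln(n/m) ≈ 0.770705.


n/m = 134/62 = 67/31.
ln(n/m) ≈ 0.770705.
2*ln(n/m) ≈ 1.54141.
m/(2*ln(n/m)) ≈ 62/1.54141 ≈ 40.2229.
floor = 40.
k_max = max(1, 40) = 40.

40


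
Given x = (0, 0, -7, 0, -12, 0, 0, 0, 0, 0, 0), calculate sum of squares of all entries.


Non-zero entries: [(2, -7), (4, -12)]
Squares: [49, 144]
||x||_2^2 = sum = 193.

193


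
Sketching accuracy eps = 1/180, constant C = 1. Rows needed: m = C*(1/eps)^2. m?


1/eps = 180.
(1/eps)^2 = 32400.
m = 1*32400 = 32400.

32400


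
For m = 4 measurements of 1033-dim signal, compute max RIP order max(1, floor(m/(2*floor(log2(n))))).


floor(log2(1033)) = 10.
2*10 = 20.
m/(2*floor(log2(n))) = 4/20 ≈ 0.2.
floor = 0.
k = max(1, 0) = 1.

1


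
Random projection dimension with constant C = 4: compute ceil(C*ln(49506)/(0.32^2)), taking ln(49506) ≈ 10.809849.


ln(49506) ≈ 10.809849.
eps^2 = 0.32^2 = 0.1024.
C*ln(N)/eps^2 ≈ 4*10.809849/0.1024 ≈ 422.2597.
m = ceil(422.2597) = 423.

423


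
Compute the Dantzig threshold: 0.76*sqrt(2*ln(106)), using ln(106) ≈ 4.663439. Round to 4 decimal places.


ln(106) ≈ 4.663439.
2*ln(n) ≈ 9.326878.
sqrt(2*ln(n)) ≈ sqrt(9.326878) ≈ 3.053994.
threshold ≈ 0.76*3.053994 = 2.32103544 ≈ 2.3210.

2.3210


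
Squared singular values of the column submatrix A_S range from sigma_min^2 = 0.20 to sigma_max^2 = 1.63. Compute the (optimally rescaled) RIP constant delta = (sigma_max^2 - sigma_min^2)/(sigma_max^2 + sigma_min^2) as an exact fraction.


lambda_max - lambda_min = 1.63 - 0.20 = 1.43.
lambda_max + lambda_min = 1.63 + 0.20 = 1.83.
delta = 1.43/1.83 = 143/183.

143/183


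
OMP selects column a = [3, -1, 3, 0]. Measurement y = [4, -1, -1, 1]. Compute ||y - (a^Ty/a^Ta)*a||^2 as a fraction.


a^T a = 19.
a^T y = 10.
coeff = 10/19 = 10/19.
||r||^2 = 261/19.

261/19


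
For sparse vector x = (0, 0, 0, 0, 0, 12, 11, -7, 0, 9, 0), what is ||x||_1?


Non-zero entries: [(5, 12), (6, 11), (7, -7), (9, 9)]
Absolute values: [12, 11, 7, 9]
||x||_1 = sum = 39.

39


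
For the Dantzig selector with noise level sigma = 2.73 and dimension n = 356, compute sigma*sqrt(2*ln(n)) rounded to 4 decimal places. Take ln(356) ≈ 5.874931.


ln(356) ≈ 5.874931.
2*ln(n) ≈ 11.749862.
sqrt(2*ln(n)) ≈ sqrt(11.749862) ≈ 3.427807.
threshold ≈ 2.73*3.427807 = 9.35791311 ≈ 9.3579.

9.3579


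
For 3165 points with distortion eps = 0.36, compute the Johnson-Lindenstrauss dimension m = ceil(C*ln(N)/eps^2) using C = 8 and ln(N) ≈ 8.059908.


ln(3165) ≈ 8.059908.
eps^2 = 0.36^2 = 0.1296.
C*ln(N)/eps^2 ≈ 8*8.059908/0.1296 ≈ 497.5252.
m = ceil(497.5252) = 498.

498


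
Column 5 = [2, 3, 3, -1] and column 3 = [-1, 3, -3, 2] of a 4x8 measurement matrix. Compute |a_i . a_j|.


Inner product: 2*-1 + 3*3 + 3*-3 + -1*2
Products: [-2, 9, -9, -2]
Sum = -4.
|dot| = 4.

4


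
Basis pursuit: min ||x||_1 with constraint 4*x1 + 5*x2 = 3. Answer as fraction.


Axis intercepts:
  x1 = 3/4, x2 = 0: L1 = 3/4
  x1 = 0, x2 = 3/5: L1 = 3/5
x* = (0, 3/5)
||x*||_1 = 3/5.

3/5


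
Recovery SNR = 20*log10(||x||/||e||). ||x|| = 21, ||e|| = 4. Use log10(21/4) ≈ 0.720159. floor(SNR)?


||x||/||e|| = 21/4.
log10(21/4) ≈ 0.720159.
20*log10(||x||/||e||) ≈ 20*0.720159 = 14.40318.
floor(14.40318) = 14.

14


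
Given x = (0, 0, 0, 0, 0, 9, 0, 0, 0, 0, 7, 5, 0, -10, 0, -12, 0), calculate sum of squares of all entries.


Non-zero entries: [(5, 9), (10, 7), (11, 5), (13, -10), (15, -12)]
Squares: [81, 49, 25, 100, 144]
||x||_2^2 = sum = 399.

399


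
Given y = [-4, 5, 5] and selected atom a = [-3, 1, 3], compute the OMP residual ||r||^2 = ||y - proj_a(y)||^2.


a^T a = 19.
a^T y = 32.
coeff = 32/19 = 32/19.
||r||^2 = 230/19.

230/19


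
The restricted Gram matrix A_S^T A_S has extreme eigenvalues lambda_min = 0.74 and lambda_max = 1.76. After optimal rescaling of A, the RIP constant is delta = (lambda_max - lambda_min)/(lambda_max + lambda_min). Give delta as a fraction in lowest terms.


lambda_max - lambda_min = 1.76 - 0.74 = 1.02.
lambda_max + lambda_min = 1.76 + 0.74 = 2.50.
delta = 1.02/2.50 = 102/250 = 51/125.

51/125


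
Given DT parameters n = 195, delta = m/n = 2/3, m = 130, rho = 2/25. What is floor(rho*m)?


m = 2/3*195 = 130.
rho = 2/25.
rho*m = 2/25*130 = 10.4.
k = floor(10.4) = 10.

10


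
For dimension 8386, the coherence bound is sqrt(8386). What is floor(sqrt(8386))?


91^2 = 8281 <= 8386 < 8464 = 92^2, so 91 <= sqrt(8386) < 92.
floor(sqrt(8386)) = 91.

91


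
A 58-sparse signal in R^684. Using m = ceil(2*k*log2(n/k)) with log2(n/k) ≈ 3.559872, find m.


log2(n/k) = log2(684/58) ≈ 3.559872.
2*k*log2(n/k) ≈ 2*58*3.559872 = 412.945152.
m = ceil(412.945152) = 413.

413


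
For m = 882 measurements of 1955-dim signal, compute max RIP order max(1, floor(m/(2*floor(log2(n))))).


floor(log2(1955)) = 10.
2*10 = 20.
m/(2*floor(log2(n))) = 882/20 ≈ 44.1.
floor = 44.
k = max(1, 44) = 44.

44


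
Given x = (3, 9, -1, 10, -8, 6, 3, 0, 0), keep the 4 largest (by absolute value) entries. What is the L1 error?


Sorted |x_i| descending: [10, 9, 8, 6, 3, 3, 1, 0, 0]
Keep top 4: [10, 9, 8, 6]
Tail entries: [3, 3, 1, 0, 0]
L1 error = sum of tail = 7.

7


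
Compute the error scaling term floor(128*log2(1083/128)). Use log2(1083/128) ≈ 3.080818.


log2(n/k) = log2(1083/128) ≈ 3.080818.
k*log2(n/k) ≈ 128*3.080818 = 394.344704.
floor(394.344704) = 394.

394


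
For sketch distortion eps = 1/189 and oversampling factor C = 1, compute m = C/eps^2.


1/eps = 189.
(1/eps)^2 = 35721.
m = 1*35721 = 35721.

35721


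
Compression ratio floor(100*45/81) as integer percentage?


100*m/n = 100*45/81 ≈ 55.5556.
floor = 55.

55


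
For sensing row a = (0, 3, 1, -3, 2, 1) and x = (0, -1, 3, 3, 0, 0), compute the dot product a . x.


Non-zero terms: ['3*-1', '1*3', '-3*3']
Products: [-3, 3, -9]
y = sum = -9.

-9


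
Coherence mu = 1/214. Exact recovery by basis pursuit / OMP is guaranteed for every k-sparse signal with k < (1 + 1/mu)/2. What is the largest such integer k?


1/mu = 214.
1 + 1/mu = 215.
(1 + 1/mu)/2 = 107.5 is not an integer, so k_max = floor(107.5) = 107.

107


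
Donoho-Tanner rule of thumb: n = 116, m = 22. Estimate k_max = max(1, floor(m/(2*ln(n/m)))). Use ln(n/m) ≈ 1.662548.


n/m = 116/22 = 58/11.
ln(n/m) ≈ 1.662548.
2*ln(n/m) ≈ 3.325096.
m/(2*ln(n/m)) ≈ 22/3.325096 ≈ 6.6164.
floor = 6.
k_max = max(1, 6) = 6.

6


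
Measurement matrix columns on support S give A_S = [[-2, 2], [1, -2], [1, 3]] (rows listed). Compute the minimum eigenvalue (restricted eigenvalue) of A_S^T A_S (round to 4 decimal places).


A_S^T A_S = [[6, -3], [-3, 17]].
trace = 23.
det = 93.
disc = trace^2 - 4*det = 529 - 4*93 = 157.
sqrt(157) ≈ 12.529964.
lam_min = (23 - sqrt(157))/2 ≈ (23 - 12.529964)/2 = 5.235018 ≈ 5.2350.

5.2350


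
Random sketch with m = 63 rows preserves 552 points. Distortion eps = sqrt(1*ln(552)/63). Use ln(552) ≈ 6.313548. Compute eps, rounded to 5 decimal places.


ln(552) ≈ 6.313548.
1*ln(N)/m ≈ 1*6.313548/63 ≈ 0.10021505.
eps = sqrt(0.10021505) ≈ 0.3165676 ≈ 0.31657.

0.31657


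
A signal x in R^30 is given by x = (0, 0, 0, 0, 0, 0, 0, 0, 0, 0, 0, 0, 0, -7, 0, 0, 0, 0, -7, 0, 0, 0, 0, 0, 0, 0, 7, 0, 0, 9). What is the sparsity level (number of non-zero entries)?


Non-zero positions: [13, 18, 26, 29].
Sparsity = 4.

4


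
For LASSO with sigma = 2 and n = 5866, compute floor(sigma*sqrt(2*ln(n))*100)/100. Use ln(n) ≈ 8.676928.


ln(5866) ≈ 8.676928.
2*ln(n) ≈ 17.353856.
sqrt(2*ln(n)) ≈ sqrt(17.353856) ≈ 4.165796.
lambda ≈ 2*4.165796 = 8.331592.
floor(lambda*100)/100 = 8.33.

8.33


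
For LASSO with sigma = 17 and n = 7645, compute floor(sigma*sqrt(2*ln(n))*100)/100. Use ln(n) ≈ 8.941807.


ln(7645) ≈ 8.941807.
2*ln(n) ≈ 17.883614.
sqrt(2*ln(n)) ≈ sqrt(17.883614) ≈ 4.228902.
lambda ≈ 17*4.228902 = 71.891334.
floor(lambda*100)/100 = 71.89.

71.89


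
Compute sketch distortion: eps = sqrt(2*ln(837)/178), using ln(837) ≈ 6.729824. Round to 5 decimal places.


ln(837) ≈ 6.729824.
2*ln(N)/m ≈ 2*6.729824/178 ≈ 0.075616.
eps = sqrt(0.075616) ≈ 0.2749836 ≈ 0.27498.

0.27498


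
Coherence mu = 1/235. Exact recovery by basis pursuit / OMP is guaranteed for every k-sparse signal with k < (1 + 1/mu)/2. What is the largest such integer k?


1/mu = 235.
1 + 1/mu = 236.
(1 + 1/mu)/2 = 118 is an integer and the inequality is strict, so k_max = 118 - 1 = 117.

117


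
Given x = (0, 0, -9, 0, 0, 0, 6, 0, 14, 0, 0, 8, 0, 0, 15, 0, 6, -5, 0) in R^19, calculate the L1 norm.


Non-zero entries: [(2, -9), (6, 6), (8, 14), (11, 8), (14, 15), (16, 6), (17, -5)]
Absolute values: [9, 6, 14, 8, 15, 6, 5]
||x||_1 = sum = 63.

63


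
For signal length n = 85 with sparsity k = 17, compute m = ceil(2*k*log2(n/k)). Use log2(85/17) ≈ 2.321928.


log2(n/k) = log2(85/17) ≈ 2.321928.
2*k*log2(n/k) ≈ 2*17*2.321928 = 78.945552.
m = ceil(78.945552) = 79.

79


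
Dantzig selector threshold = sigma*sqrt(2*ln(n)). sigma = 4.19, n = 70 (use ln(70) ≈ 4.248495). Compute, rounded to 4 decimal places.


ln(70) ≈ 4.248495.
2*ln(n) ≈ 8.49699.
sqrt(2*ln(n)) ≈ sqrt(8.49699) ≈ 2.91496.
threshold ≈ 4.19*2.91496 = 12.2136824 ≈ 12.2137.

12.2137


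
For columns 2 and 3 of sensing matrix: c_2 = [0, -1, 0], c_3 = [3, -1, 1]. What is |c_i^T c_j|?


Inner product: 0*3 + -1*-1 + 0*1
Products: [0, 1, 0]
Sum = 1.
|dot| = 1.

1


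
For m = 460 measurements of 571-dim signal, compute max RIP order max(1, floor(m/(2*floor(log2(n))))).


floor(log2(571)) = 9.
2*9 = 18.
m/(2*floor(log2(n))) = 460/18 ≈ 25.5556.
floor = 25.
k = max(1, 25) = 25.

25


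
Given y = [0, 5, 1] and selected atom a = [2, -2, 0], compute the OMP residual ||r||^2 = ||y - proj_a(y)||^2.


a^T a = 8.
a^T y = -10.
coeff = -10/8 = -5/4.
||r||^2 = 27/2.

27/2


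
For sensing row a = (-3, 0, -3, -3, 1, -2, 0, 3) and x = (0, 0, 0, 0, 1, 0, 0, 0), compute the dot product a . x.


Non-zero terms: ['1*1']
Products: [1]
y = sum = 1.

1


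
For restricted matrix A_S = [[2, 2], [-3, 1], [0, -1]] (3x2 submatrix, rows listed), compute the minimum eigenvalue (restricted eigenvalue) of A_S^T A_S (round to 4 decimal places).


A_S^T A_S = [[13, 1], [1, 6]].
trace = 19.
det = 77.
disc = trace^2 - 4*det = 361 - 4*77 = 53.
sqrt(53) ≈ 7.280110.
lam_min = (19 - sqrt(53))/2 ≈ (19 - 7.280110)/2 = 5.859945 ≈ 5.8599.

5.8599


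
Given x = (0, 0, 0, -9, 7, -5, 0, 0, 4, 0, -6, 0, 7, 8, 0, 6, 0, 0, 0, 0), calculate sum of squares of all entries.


Non-zero entries: [(3, -9), (4, 7), (5, -5), (8, 4), (10, -6), (12, 7), (13, 8), (15, 6)]
Squares: [81, 49, 25, 16, 36, 49, 64, 36]
||x||_2^2 = sum = 356.

356


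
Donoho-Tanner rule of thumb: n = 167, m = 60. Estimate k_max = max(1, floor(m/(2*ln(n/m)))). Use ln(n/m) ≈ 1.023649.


n/m = 167/60.
ln(n/m) ≈ 1.023649.
2*ln(n/m) ≈ 2.047298.
m/(2*ln(n/m)) ≈ 60/2.047298 ≈ 29.3069.
floor = 29.
k_max = max(1, 29) = 29.

29


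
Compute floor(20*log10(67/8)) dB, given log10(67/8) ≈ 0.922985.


||x||/||e|| = 67/8.
log10(67/8) ≈ 0.922985.
20*log10(||x||/||e||) ≈ 20*0.922985 = 18.4597.
floor(18.4597) = 18.

18


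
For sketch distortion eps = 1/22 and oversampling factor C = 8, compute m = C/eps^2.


1/eps = 22.
(1/eps)^2 = 484.
m = 8*484 = 3872.

3872


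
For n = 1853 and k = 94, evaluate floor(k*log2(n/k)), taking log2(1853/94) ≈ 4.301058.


log2(n/k) = log2(1853/94) ≈ 4.301058.
k*log2(n/k) ≈ 94*4.301058 = 404.299452.
floor(404.299452) = 404.

404


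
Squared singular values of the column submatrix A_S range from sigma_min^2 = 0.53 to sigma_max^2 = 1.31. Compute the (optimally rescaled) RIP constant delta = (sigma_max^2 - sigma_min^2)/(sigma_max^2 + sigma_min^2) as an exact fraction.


lambda_max - lambda_min = 1.31 - 0.53 = 0.78.
lambda_max + lambda_min = 1.31 + 0.53 = 1.84.
delta = 0.78/1.84 = 78/184 = 39/92.

39/92


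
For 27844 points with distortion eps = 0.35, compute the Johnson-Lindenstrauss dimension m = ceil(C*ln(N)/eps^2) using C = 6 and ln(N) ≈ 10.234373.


ln(27844) ≈ 10.234373.
eps^2 = 0.35^2 = 0.1225.
C*ln(N)/eps^2 ≈ 6*10.234373/0.1225 ≈ 501.2754.
m = ceil(501.2754) = 502.

502


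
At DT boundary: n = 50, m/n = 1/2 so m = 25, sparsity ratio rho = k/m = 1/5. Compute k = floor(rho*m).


m = 1/2*50 = 25.
rho = 1/5.
rho*m = 1/5*25 = 5.
k = floor(5) = 5.

5


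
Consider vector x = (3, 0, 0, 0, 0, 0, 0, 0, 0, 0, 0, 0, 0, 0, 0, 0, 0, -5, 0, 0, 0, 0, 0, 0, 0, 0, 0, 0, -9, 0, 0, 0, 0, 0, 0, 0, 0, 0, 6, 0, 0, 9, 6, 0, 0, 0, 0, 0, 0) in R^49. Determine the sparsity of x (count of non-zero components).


Non-zero positions: [0, 17, 28, 38, 41, 42].
Sparsity = 6.

6


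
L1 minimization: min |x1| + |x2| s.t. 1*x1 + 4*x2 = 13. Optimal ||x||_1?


Axis intercepts:
  x1 = 13, x2 = 0: L1 = 13
  x1 = 0, x2 = 13/4: L1 = 13/4
x* = (0, 13/4)
||x*||_1 = 13/4.

13/4


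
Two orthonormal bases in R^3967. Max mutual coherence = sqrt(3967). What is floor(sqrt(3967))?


62^2 = 3844 <= 3967 < 3969 = 63^2, so 62 <= sqrt(3967) < 63.
floor(sqrt(3967)) = 62.

62


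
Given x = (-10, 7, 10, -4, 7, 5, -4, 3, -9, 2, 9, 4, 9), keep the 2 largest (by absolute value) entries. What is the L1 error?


Sorted |x_i| descending: [10, 10, 9, 9, 9, 7, 7, 5, 4, 4, 4, 3, 2]
Keep top 2: [10, 10]
Tail entries: [9, 9, 9, 7, 7, 5, 4, 4, 4, 3, 2]
L1 error = sum of tail = 63.

63


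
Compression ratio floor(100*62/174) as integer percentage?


100*m/n = 100*62/174 ≈ 35.6322.
floor = 35.

35


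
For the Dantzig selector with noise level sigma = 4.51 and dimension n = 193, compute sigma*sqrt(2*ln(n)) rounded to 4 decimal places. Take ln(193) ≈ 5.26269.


ln(193) ≈ 5.26269.
2*ln(n) ≈ 10.52538.
sqrt(2*ln(n)) ≈ sqrt(10.52538) ≈ 3.244284.
threshold ≈ 4.51*3.244284 = 14.63172084 ≈ 14.6317.

14.6317


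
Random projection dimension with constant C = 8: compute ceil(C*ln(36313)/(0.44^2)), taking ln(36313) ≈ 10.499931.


ln(36313) ≈ 10.499931.
eps^2 = 0.44^2 = 0.1936.
C*ln(N)/eps^2 ≈ 8*10.499931/0.1936 ≈ 433.8814.
m = ceil(433.8814) = 434.

434


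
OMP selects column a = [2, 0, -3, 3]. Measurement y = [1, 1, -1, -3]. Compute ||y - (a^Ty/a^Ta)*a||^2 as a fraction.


a^T a = 22.
a^T y = -4.
coeff = -4/22 = -2/11.
||r||^2 = 124/11.

124/11


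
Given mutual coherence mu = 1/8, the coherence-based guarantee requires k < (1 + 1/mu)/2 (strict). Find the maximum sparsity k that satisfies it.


1/mu = 8.
1 + 1/mu = 9.
(1 + 1/mu)/2 = 4.5 is not an integer, so k_max = floor(4.5) = 4.

4


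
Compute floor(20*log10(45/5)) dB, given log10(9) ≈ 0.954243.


||x||/||e|| = 45/5 = 9.
log10(9) ≈ 0.954243.
20*log10(||x||/||e||) ≈ 20*0.954243 = 19.08486.
floor(19.08486) = 19.

19


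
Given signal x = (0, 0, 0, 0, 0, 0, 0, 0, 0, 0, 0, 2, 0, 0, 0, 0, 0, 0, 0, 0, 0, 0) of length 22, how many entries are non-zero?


Non-zero positions: [11].
Sparsity = 1.

1


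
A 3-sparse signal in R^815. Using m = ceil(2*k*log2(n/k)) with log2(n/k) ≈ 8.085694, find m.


log2(n/k) = log2(815/3) ≈ 8.085694.
2*k*log2(n/k) ≈ 2*3*8.085694 = 48.514164.
m = ceil(48.514164) = 49.

49


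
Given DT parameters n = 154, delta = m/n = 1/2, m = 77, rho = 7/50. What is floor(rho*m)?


m = 1/2*154 = 77.
rho = 7/50.
rho*m = 7/50*77 = 10.78.
k = floor(10.78) = 10.

10


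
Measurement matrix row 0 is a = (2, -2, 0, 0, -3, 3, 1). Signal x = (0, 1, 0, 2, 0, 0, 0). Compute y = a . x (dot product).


Non-zero terms: ['-2*1', '0*2']
Products: [-2, 0]
y = sum = -2.

-2


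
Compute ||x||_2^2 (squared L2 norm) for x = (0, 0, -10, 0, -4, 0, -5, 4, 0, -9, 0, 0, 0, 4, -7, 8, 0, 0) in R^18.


Non-zero entries: [(2, -10), (4, -4), (6, -5), (7, 4), (9, -9), (13, 4), (14, -7), (15, 8)]
Squares: [100, 16, 25, 16, 81, 16, 49, 64]
||x||_2^2 = sum = 367.

367


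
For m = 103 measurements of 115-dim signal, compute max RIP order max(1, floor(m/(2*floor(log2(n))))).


floor(log2(115)) = 6.
2*6 = 12.
m/(2*floor(log2(n))) = 103/12 ≈ 8.5833.
floor = 8.
k = max(1, 8) = 8.

8


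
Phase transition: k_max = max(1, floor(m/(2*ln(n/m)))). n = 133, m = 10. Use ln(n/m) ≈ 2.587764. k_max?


n/m = 133/10.
ln(n/m) ≈ 2.587764.
2*ln(n/m) ≈ 5.175528.
m/(2*ln(n/m)) ≈ 10/5.175528 ≈ 1.9322.
floor = 1.
k_max = max(1, 1) = 1.

1


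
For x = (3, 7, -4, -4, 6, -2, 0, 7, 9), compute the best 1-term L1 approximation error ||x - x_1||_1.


Sorted |x_i| descending: [9, 7, 7, 6, 4, 4, 3, 2, 0]
Keep top 1: [9]
Tail entries: [7, 7, 6, 4, 4, 3, 2, 0]
L1 error = sum of tail = 33.

33


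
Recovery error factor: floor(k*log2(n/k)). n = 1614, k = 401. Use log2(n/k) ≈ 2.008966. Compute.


log2(n/k) = log2(1614/401) ≈ 2.008966.
k*log2(n/k) ≈ 401*2.008966 = 805.595366.
floor(805.595366) = 805.

805


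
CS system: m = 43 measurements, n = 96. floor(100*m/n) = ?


100*m/n = 100*43/96 ≈ 44.7917.
floor = 44.

44


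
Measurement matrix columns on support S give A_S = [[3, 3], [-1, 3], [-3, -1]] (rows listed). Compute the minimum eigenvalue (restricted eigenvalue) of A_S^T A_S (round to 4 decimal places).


A_S^T A_S = [[19, 9], [9, 19]].
trace = 38.
det = 280.
disc = trace^2 - 4*det = 1444 - 4*280 = 324.
sqrt(324) = 18.
lam_min = (38 - 18)/2 = 10 = 10.0000.

10.0000


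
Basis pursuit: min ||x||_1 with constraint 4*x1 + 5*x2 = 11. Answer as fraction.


Axis intercepts:
  x1 = 11/4, x2 = 0: L1 = 11/4
  x1 = 0, x2 = 11/5: L1 = 11/5
x* = (0, 11/5)
||x*||_1 = 11/5.

11/5


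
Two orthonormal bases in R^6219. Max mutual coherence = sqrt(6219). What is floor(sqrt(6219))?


78^2 = 6084 <= 6219 < 6241 = 79^2, so 78 <= sqrt(6219) < 79.
floor(sqrt(6219)) = 78.

78


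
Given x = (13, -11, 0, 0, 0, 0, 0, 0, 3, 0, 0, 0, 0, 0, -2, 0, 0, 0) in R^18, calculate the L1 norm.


Non-zero entries: [(0, 13), (1, -11), (8, 3), (14, -2)]
Absolute values: [13, 11, 3, 2]
||x||_1 = sum = 29.

29


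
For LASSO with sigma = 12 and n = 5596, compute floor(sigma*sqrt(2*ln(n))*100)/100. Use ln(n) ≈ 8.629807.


ln(5596) ≈ 8.629807.
2*ln(n) ≈ 17.259614.
sqrt(2*ln(n)) ≈ sqrt(17.259614) ≈ 4.154469.
lambda ≈ 12*4.154469 = 49.853628.
floor(lambda*100)/100 = 49.85.

49.85


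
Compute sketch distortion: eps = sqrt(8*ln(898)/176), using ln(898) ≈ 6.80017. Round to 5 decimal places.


ln(898) ≈ 6.80017.
8*ln(N)/m ≈ 8*6.80017/176 ≈ 0.30909864.
eps = sqrt(0.30909864) ≈ 0.5559664 ≈ 0.55597.

0.55597


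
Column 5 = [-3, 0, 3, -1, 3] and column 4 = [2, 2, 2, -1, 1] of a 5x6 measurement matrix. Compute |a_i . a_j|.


Inner product: -3*2 + 0*2 + 3*2 + -1*-1 + 3*1
Products: [-6, 0, 6, 1, 3]
Sum = 4.
|dot| = 4.

4


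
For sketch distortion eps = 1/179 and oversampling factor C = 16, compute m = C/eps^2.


1/eps = 179.
(1/eps)^2 = 32041.
m = 16*32041 = 512656.

512656


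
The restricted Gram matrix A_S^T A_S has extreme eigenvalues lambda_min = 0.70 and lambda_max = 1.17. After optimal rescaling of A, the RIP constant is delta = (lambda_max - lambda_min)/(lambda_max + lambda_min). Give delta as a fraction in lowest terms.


lambda_max - lambda_min = 1.17 - 0.70 = 0.47.
lambda_max + lambda_min = 1.17 + 0.70 = 1.87.
delta = 0.47/1.87 = 47/187.

47/187


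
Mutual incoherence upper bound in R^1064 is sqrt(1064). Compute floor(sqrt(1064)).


32^2 = 1024 <= 1064 < 1089 = 33^2, so 32 <= sqrt(1064) < 33.
floor(sqrt(1064)) = 32.

32


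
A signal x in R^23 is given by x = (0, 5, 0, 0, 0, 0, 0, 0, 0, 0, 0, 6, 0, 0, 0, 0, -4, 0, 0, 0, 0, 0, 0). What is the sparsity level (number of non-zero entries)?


Non-zero positions: [1, 11, 16].
Sparsity = 3.

3


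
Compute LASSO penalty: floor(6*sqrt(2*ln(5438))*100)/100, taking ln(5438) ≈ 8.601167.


ln(5438) ≈ 8.601167.
2*ln(n) ≈ 17.202334.
sqrt(2*ln(n)) ≈ sqrt(17.202334) ≈ 4.14757.
lambda ≈ 6*4.14757 = 24.88542.
floor(lambda*100)/100 = 24.88.

24.88


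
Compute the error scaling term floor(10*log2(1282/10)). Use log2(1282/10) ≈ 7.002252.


log2(n/k) = log2(1282/10) ≈ 7.002252.
k*log2(n/k) ≈ 10*7.002252 = 70.02252.
floor(70.02252) = 70.

70


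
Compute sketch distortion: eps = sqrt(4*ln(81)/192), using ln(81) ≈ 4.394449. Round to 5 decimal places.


ln(81) ≈ 4.394449.
4*ln(N)/m ≈ 4*4.394449/192 ≈ 0.09155102.
eps = sqrt(0.09155102) ≈ 0.302574 ≈ 0.30257.

0.30257


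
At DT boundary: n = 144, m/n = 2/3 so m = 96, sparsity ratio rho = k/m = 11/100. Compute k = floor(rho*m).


m = 2/3*144 = 96.
rho = 11/100.
rho*m = 11/100*96 = 10.56.
k = floor(10.56) = 10.

10


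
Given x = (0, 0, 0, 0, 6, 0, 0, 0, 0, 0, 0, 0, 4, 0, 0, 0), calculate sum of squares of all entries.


Non-zero entries: [(4, 6), (12, 4)]
Squares: [36, 16]
||x||_2^2 = sum = 52.

52


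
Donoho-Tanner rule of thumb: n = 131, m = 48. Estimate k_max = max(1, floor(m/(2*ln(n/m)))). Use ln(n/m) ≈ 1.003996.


n/m = 131/48.
ln(n/m) ≈ 1.003996.
2*ln(n/m) ≈ 2.007992.
m/(2*ln(n/m)) ≈ 48/2.007992 ≈ 23.9045.
floor = 23.
k_max = max(1, 23) = 23.

23


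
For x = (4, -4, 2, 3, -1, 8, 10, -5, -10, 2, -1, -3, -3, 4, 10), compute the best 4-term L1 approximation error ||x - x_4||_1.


Sorted |x_i| descending: [10, 10, 10, 8, 5, 4, 4, 4, 3, 3, 3, 2, 2, 1, 1]
Keep top 4: [10, 10, 10, 8]
Tail entries: [5, 4, 4, 4, 3, 3, 3, 2, 2, 1, 1]
L1 error = sum of tail = 32.

32
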